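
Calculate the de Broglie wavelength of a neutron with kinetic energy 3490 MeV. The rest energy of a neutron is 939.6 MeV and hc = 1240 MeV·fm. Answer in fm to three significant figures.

Total energy E = KE + m₀c² = 3490 + 939.6 = 4429.6 MeV.
(pc)² = E² − (m₀c²)² = (4429.6)² − (939.6)² = 1.874 × 10⁷ MeV², so pc = 4329 MeV.
λ = hc/(pc) = 1240 MeV·fm / 4329 MeV = 0.286 fm.

λ = 0.286 fm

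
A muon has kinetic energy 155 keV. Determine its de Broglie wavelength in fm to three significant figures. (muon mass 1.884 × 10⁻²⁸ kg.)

λ = 217 fm

KE = 155 keV = 2.483 × 10⁻¹⁴ J.
p = √(2mKE) = √(2 × 1.884 × 10⁻²⁸ × 2.483 × 10⁻¹⁴) = 3.059 × 10⁻²¹ kg·m/s.
λ = h/p = 6.626 × 10⁻³⁴ / 3.059 × 10⁻²¹ = 2.17 × 10⁻¹³ m = 217 fm.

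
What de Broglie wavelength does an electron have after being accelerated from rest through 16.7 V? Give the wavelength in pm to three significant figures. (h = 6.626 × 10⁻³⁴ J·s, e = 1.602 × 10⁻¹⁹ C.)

λ = 300 pm

KE = eV = 1.602 × 10⁻¹⁹ × 16.70 = 2.675 × 10⁻¹⁸ J.
p = √(2mKE) = √(2 × 9.109 × 10⁻³¹ × 2.675 × 10⁻¹⁸) = 2.208 × 10⁻²⁴ kg·m/s.
λ = h/p = 6.626 × 10⁻³⁴ / 2.208 × 10⁻²⁴ = 3.00 × 10⁻¹⁰ m = 300 pm.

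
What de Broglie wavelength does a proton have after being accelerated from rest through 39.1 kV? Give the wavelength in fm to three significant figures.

KE = eV = 1.602 × 10⁻¹⁹ × 3.910 × 10⁴ = 6.264 × 10⁻¹⁵ J.
p = √(2mKE) = √(2 × 1.673 × 10⁻²⁷ × 6.264 × 10⁻¹⁵) = 4.578 × 10⁻²¹ kg·m/s.
λ = h/p = 6.626 × 10⁻³⁴ / 4.578 × 10⁻²¹ = 1.45 × 10⁻¹³ m = 145 fm.

λ = 145 fm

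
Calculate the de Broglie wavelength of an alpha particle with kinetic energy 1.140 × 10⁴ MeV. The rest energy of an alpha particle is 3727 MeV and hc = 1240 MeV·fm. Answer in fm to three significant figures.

λ = 0.0846 fm

Total energy E = KE + m₀c² = 1.140 × 10⁴ + 3727 = 15127 MeV.
(pc)² = E² − (m₀c²)² = (15127)² − (3727)² = 2.149 × 10⁸ MeV², so pc = 1.466 × 10⁴ MeV.
λ = hc/(pc) = 1240 MeV·fm / 1.466 × 10⁴ MeV = 0.0846 fm.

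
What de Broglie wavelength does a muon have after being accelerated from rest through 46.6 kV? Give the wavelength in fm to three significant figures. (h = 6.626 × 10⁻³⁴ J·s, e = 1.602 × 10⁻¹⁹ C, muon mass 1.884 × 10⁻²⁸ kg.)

KE = eV = 1.602 × 10⁻¹⁹ × 4.660 × 10⁴ = 7.465 × 10⁻¹⁵ J.
p = √(2mKE) = √(2 × 1.884 × 10⁻²⁸ × 7.465 × 10⁻¹⁵) = 1.677 × 10⁻²¹ kg·m/s.
λ = h/p = 6.626 × 10⁻³⁴ / 1.677 × 10⁻²¹ = 3.95 × 10⁻¹³ m = 395 fm.

λ = 395 fm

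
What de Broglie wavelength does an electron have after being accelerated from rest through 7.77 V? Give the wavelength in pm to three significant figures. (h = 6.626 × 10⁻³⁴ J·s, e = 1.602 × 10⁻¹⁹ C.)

λ = 440 pm

KE = eV = 1.602 × 10⁻¹⁹ × 7.770 = 1.245 × 10⁻¹⁸ J.
p = √(2mKE) = √(2 × 9.109 × 10⁻³¹ × 1.245 × 10⁻¹⁸) = 1.506 × 10⁻²⁴ kg·m/s.
λ = h/p = 6.626 × 10⁻³⁴ / 1.506 × 10⁻²⁴ = 4.40 × 10⁻¹⁰ m = 440 pm.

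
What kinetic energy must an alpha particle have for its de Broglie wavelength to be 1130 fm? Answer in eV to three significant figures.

p = h/λ = 6.626 × 10⁻³⁴ / 1.130 × 10⁻¹² = 5.864 × 10⁻²² kg·m/s.
KE = p²/(2m) = (5.864 × 10⁻²²)² / (2 × 6.645 × 10⁻²⁷) = 2.587 × 10⁻¹⁷ J = 161 eV.

KE = 161 eV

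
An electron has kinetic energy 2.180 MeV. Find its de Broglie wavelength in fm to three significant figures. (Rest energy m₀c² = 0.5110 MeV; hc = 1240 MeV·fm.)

λ = 469 fm

Total energy E = KE + m₀c² = 2.180 + 0.5110 = 2.6910 MeV.
(pc)² = E² − (m₀c²)² = (2.6910)² − (0.5110)² = 6.980 MeV², so pc = 2.642 MeV.
λ = hc/(pc) = 1240 MeV·fm / 2.642 MeV = 469 fm.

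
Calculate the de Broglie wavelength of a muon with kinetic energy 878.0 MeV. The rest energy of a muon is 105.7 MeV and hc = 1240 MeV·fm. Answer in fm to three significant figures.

Total energy E = KE + m₀c² = 878.0 + 105.7 = 983.7 MeV.
(pc)² = E² − (m₀c²)² = (983.7)² − (105.7)² = 9.565 × 10⁵ MeV², so pc = 978.0 MeV.
λ = hc/(pc) = 1240 MeV·fm / 978.0 MeV = 1.27 fm.

λ = 1.27 fm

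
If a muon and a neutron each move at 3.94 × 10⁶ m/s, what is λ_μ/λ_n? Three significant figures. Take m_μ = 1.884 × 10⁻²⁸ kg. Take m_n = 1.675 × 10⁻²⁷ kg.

λ_μ/λ_n = 8.89

At fixed v, p = mv so λ = h/(mv) ∝ 1/m.
λ_μ/λ_n = m_n/m_μ = 1.675 × 10⁻²⁷/1.884 × 10⁻²⁸ = 8.89.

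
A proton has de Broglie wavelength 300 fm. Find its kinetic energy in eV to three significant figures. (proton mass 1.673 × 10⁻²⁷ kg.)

p = h/λ = 6.626 × 10⁻³⁴ / 3.000 × 10⁻¹³ = 2.209 × 10⁻²¹ kg·m/s.
KE = p²/(2m) = (2.209 × 10⁻²¹)² / (2 × 1.673 × 10⁻²⁷) = 1.458 × 10⁻¹⁵ J = 9100 eV.

KE = 9100 eV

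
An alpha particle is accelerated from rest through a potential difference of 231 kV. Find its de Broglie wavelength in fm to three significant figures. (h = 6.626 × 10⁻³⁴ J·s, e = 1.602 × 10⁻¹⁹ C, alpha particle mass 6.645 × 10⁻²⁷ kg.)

λ = 21.1 fm

KE = 2eV = 2 × 1.602 × 10⁻¹⁹ × 2.310 × 10⁵ = 7.401 × 10⁻¹⁴ J.
p = √(2mKE) = √(2 × 6.645 × 10⁻²⁷ × 7.401 × 10⁻¹⁴) = 3.136 × 10⁻²⁰ kg·m/s.
λ = h/p = 6.626 × 10⁻³⁴ / 3.136 × 10⁻²⁰ = 2.11 × 10⁻¹⁴ m = 21.1 fm.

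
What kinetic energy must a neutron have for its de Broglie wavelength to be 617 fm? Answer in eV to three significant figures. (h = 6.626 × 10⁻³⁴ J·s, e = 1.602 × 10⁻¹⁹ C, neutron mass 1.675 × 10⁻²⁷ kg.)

KE = 2150 eV

p = h/λ = 6.626 × 10⁻³⁴ / 6.170 × 10⁻¹³ = 1.074 × 10⁻²¹ kg·m/s.
KE = p²/(2m) = (1.074 × 10⁻²¹)² / (2 × 1.675 × 10⁻²⁷) = 3.443 × 10⁻¹⁶ J = 2150 eV.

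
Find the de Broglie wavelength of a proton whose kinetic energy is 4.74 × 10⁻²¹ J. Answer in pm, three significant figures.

p = √(2mKE) = √(2 × 1.673 × 10⁻²⁷ × 4.740 × 10⁻²¹) = 3.982 × 10⁻²⁴ kg·m/s.
λ = h/p = 6.626 × 10⁻³⁴ / 3.982 × 10⁻²⁴ = 1.66 × 10⁻¹⁰ m = 166 pm.

λ = 166 pm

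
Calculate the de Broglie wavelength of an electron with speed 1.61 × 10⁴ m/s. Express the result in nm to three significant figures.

λ = 45.2 nm

p = mv = 9.109 × 10⁻³¹ × 1.61 × 10⁴ = 1.467 × 10⁻²⁶ kg·m/s.
λ = h/p = 6.626 × 10⁻³⁴ / 1.467 × 10⁻²⁶ = 4.52 × 10⁻⁸ m = 45.2 nm.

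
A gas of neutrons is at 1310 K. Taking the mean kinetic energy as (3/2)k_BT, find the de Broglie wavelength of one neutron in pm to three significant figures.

λ = 69.5 pm

KE = (3/2)k_BT = 1.5 × 1.381 × 10⁻²³ × 1310 = 2.714 × 10⁻²⁰ J.
p = √(2mKE) = √(2 × 1.675 × 10⁻²⁷ × 2.714 × 10⁻²⁰) = 9.535 × 10⁻²⁴ kg·m/s.
λ = h/p = 6.95 × 10⁻¹¹ m = 69.5 pm.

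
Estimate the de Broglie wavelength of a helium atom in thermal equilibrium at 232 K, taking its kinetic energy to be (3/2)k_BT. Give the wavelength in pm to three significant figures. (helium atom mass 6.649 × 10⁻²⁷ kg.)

λ = 82.9 pm

KE = (3/2)k_BT = 1.5 × 1.381 × 10⁻²³ × 232 = 4.806 × 10⁻²¹ J.
p = √(2mKE) = √(2 × 6.649 × 10⁻²⁷ × 4.806 × 10⁻²¹) = 7.994 × 10⁻²⁴ kg·m/s.
λ = h/p = 8.29 × 10⁻¹¹ m = 82.9 pm.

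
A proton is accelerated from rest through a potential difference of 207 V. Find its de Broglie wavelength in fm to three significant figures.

λ = 1990 fm

KE = eV = 1.602 × 10⁻¹⁹ × 207.0 = 3.316 × 10⁻¹⁷ J.
p = √(2mKE) = √(2 × 1.673 × 10⁻²⁷ × 3.316 × 10⁻¹⁷) = 3.331 × 10⁻²² kg·m/s.
λ = h/p = 6.626 × 10⁻³⁴ / 3.331 × 10⁻²² = 1.99 × 10⁻¹² m = 1990 fm.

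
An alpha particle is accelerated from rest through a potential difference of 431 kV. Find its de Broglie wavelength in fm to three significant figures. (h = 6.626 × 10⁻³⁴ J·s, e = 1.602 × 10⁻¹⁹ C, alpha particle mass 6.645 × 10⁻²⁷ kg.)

KE = 2eV = 2 × 1.602 × 10⁻¹⁹ × 4.310 × 10⁵ = 1.381 × 10⁻¹³ J.
p = √(2mKE) = √(2 × 6.645 × 10⁻²⁷ × 1.381 × 10⁻¹³) = 4.284 × 10⁻²⁰ kg·m/s.
λ = h/p = 6.626 × 10⁻³⁴ / 4.284 × 10⁻²⁰ = 1.55 × 10⁻¹⁴ m = 15.5 fm.

λ = 15.5 fm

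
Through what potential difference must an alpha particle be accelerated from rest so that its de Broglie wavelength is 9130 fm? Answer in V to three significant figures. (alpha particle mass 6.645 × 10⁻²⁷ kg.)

V = 1.24 V

p = h/λ = 6.626 × 10⁻³⁴ / 9.130 × 10⁻¹² = 7.257 × 10⁻²³ kg·m/s.
KE = p²/(2m) = 3.963 × 10⁻¹⁹ J.
V = KE/2e = 3.963 × 10⁻¹⁹ / (2 × 1.602 × 10⁻¹⁹) = 1.24 V.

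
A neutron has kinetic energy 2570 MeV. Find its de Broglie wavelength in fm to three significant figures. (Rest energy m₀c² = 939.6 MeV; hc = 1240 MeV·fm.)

λ = 0.367 fm

Total energy E = KE + m₀c² = 2570 + 939.6 = 3509.6 MeV.
(pc)² = E² − (m₀c²)² = (3509.6)² − (939.6)² = 1.143 × 10⁷ MeV², so pc = 3381 MeV.
λ = hc/(pc) = 1240 MeV·fm / 3381 MeV = 0.367 fm.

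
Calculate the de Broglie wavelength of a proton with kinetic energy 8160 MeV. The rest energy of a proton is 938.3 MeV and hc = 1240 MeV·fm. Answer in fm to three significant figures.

λ = 0.137 fm

Total energy E = KE + m₀c² = 8160 + 938.3 = 9098.3 MeV.
(pc)² = E² − (m₀c²)² = (9098.3)² − (938.3)² = 8.190 × 10⁷ MeV², so pc = 9050 MeV.
λ = hc/(pc) = 1240 MeV·fm / 9050 MeV = 0.137 fm.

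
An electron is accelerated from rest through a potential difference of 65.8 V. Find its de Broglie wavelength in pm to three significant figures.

λ = 151 pm

KE = eV = 1.602 × 10⁻¹⁹ × 65.80 = 1.054 × 10⁻¹⁷ J.
p = √(2mKE) = √(2 × 9.109 × 10⁻³¹ × 1.054 × 10⁻¹⁷) = 4.382 × 10⁻²⁴ kg·m/s.
λ = h/p = 6.626 × 10⁻³⁴ / 4.382 × 10⁻²⁴ = 1.51 × 10⁻¹⁰ m = 151 pm.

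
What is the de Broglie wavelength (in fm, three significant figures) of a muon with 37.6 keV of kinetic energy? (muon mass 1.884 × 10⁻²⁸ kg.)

KE = 37.6 keV = 6.024 × 10⁻¹⁵ J.
p = √(2mKE) = √(2 × 1.884 × 10⁻²⁸ × 6.024 × 10⁻¹⁵) = 1.507 × 10⁻²¹ kg·m/s.
λ = h/p = 6.626 × 10⁻³⁴ / 1.507 × 10⁻²¹ = 4.40 × 10⁻¹³ m = 440 fm.

λ = 440 fm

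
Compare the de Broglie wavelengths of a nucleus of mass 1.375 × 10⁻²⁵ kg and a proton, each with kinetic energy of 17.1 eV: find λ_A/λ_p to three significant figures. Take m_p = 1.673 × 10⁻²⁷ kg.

At fixed KE, p = √(2mKE) so λ = h/p ∝ 1/√m.
λ_A/λ_p = √(m_p/m_A) = √(1.673 × 10⁻²⁷/1.375 × 10⁻²⁵) = √(0.01217) = 0.110.

λ_A/λ_p = 0.110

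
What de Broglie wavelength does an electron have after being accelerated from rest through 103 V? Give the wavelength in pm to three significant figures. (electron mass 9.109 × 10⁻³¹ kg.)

λ = 121 pm

KE = eV = 1.602 × 10⁻¹⁹ × 103.0 = 1.650 × 10⁻¹⁷ J.
p = √(2mKE) = √(2 × 9.109 × 10⁻³¹ × 1.650 × 10⁻¹⁷) = 5.483 × 10⁻²⁴ kg·m/s.
λ = h/p = 6.626 × 10⁻³⁴ / 5.483 × 10⁻²⁴ = 1.21 × 10⁻¹⁰ m = 121 pm.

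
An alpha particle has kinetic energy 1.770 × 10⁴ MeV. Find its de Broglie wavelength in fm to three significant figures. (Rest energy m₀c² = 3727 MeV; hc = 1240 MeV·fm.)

Total energy E = KE + m₀c² = 1.770 × 10⁴ + 3727 = 21427 MeV.
(pc)² = E² − (m₀c²)² = (21427)² − (3727)² = 4.452 × 10⁸ MeV², so pc = 2.110 × 10⁴ MeV.
λ = hc/(pc) = 1240 MeV·fm / 2.110 × 10⁴ MeV = 0.0588 fm.

λ = 0.0588 fm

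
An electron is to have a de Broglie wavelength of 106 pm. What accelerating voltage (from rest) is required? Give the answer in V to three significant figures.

p = h/λ = 6.626 × 10⁻³⁴ / 1.060 × 10⁻¹⁰ = 6.251 × 10⁻²⁴ kg·m/s.
KE = p²/(2m) = 2.145 × 10⁻¹⁷ J.
V = KE/e = 2.145 × 10⁻¹⁷ / (1.602 × 10⁻¹⁹) = 134 V.

V = 134 V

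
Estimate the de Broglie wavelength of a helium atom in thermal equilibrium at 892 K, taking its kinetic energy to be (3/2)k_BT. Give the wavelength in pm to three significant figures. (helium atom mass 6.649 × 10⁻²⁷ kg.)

KE = (3/2)k_BT = 1.5 × 1.381 × 10⁻²³ × 892 = 1.848 × 10⁻²⁰ J.
p = √(2mKE) = √(2 × 6.649 × 10⁻²⁷ × 1.848 × 10⁻²⁰) = 1.568 × 10⁻²³ kg·m/s.
λ = h/p = 4.23 × 10⁻¹¹ m = 42.3 pm.

λ = 42.3 pm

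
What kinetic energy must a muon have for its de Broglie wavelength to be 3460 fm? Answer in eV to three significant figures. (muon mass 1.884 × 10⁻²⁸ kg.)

KE = 608 eV

p = h/λ = 6.626 × 10⁻³⁴ / 3.460 × 10⁻¹² = 1.915 × 10⁻²² kg·m/s.
KE = p²/(2m) = (1.915 × 10⁻²²)² / (2 × 1.884 × 10⁻²⁸) = 9.733 × 10⁻¹⁷ J = 608 eV.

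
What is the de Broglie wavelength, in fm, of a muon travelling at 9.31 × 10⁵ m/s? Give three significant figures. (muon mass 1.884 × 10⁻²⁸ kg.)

p = mv = 1.884 × 10⁻²⁸ × 9.31 × 10⁵ = 1.754 × 10⁻²² kg·m/s.
λ = h/p = 6.626 × 10⁻³⁴ / 1.754 × 10⁻²² = 3.78 × 10⁻¹² m = 3780 fm.

λ = 3780 fm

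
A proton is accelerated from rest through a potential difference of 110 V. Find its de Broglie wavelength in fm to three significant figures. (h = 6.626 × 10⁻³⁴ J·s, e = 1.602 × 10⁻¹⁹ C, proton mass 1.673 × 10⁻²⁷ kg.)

KE = eV = 1.602 × 10⁻¹⁹ × 110.0 = 1.762 × 10⁻¹⁷ J.
p = √(2mKE) = √(2 × 1.673 × 10⁻²⁷ × 1.762 × 10⁻¹⁷) = 2.428 × 10⁻²² kg·m/s.
λ = h/p = 6.626 × 10⁻³⁴ / 2.428 × 10⁻²² = 2.73 × 10⁻¹² m = 2730 fm.

λ = 2730 fm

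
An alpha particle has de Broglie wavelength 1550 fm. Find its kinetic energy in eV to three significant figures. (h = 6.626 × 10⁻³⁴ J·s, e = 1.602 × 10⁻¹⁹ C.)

KE = 85.8 eV

p = h/λ = 6.626 × 10⁻³⁴ / 1.550 × 10⁻¹² = 4.275 × 10⁻²² kg·m/s.
KE = p²/(2m) = (4.275 × 10⁻²²)² / (2 × 6.645 × 10⁻²⁷) = 1.375 × 10⁻¹⁷ J = 85.8 eV.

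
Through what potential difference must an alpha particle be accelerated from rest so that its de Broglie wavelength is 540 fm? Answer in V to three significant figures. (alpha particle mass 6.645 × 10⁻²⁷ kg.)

p = h/λ = 6.626 × 10⁻³⁴ / 5.400 × 10⁻¹³ = 1.227 × 10⁻²¹ kg·m/s.
KE = p²/(2m) = 1.133 × 10⁻¹⁶ J.
V = KE/2e = 1.133 × 10⁻¹⁶ / (2 × 1.602 × 10⁻¹⁹) = 354 V.

V = 354 V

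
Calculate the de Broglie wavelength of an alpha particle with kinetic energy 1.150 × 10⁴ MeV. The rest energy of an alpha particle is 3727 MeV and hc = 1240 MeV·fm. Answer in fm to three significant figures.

λ = 0.0840 fm

Total energy E = KE + m₀c² = 1.150 × 10⁴ + 3727 = 15227 MeV.
(pc)² = E² − (m₀c²)² = (15227)² − (3727)² = 2.180 × 10⁸ MeV², so pc = 1.476 × 10⁴ MeV.
λ = hc/(pc) = 1240 MeV·fm / 1.476 × 10⁴ MeV = 0.0840 fm.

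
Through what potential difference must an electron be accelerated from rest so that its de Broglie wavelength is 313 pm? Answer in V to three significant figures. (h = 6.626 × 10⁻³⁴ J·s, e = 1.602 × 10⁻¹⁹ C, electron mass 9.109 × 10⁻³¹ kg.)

p = h/λ = 6.626 × 10⁻³⁴ / 3.130 × 10⁻¹⁰ = 2.117 × 10⁻²⁴ kg·m/s.
KE = p²/(2m) = 2.460 × 10⁻¹⁸ J.
V = KE/e = 2.460 × 10⁻¹⁸ / (1.602 × 10⁻¹⁹) = 15.4 V.

V = 15.4 V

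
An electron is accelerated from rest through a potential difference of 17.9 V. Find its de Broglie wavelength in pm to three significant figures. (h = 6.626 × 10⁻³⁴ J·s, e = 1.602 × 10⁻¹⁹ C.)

KE = eV = 1.602 × 10⁻¹⁹ × 17.90 = 2.868 × 10⁻¹⁸ J.
p = √(2mKE) = √(2 × 9.109 × 10⁻³¹ × 2.868 × 10⁻¹⁸) = 2.286 × 10⁻²⁴ kg·m/s.
λ = h/p = 6.626 × 10⁻³⁴ / 2.286 × 10⁻²⁴ = 2.90 × 10⁻¹⁰ m = 290 pm.

λ = 290 pm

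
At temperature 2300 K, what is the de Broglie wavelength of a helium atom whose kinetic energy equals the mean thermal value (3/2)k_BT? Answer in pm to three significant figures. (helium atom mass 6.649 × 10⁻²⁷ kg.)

λ = 26.3 pm

KE = (3/2)k_BT = 1.5 × 1.381 × 10⁻²³ × 2300 = 4.764 × 10⁻²⁰ J.
p = √(2mKE) = √(2 × 6.649 × 10⁻²⁷ × 4.764 × 10⁻²⁰) = 2.517 × 10⁻²³ kg·m/s.
λ = h/p = 2.63 × 10⁻¹¹ m = 26.3 pm.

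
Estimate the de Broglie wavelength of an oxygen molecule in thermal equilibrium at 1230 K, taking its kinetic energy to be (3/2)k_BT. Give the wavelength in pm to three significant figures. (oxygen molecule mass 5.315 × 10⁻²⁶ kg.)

KE = (3/2)k_BT = 1.5 × 1.381 × 10⁻²³ × 1230 = 2.548 × 10⁻²⁰ J.
p = √(2mKE) = √(2 × 5.315 × 10⁻²⁶ × 2.548 × 10⁻²⁰) = 5.204 × 10⁻²³ kg·m/s.
λ = h/p = 1.27 × 10⁻¹¹ m = 12.7 pm.

λ = 12.7 pm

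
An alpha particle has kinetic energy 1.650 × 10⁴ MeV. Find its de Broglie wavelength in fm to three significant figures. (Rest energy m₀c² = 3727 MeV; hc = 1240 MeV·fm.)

λ = 0.0624 fm

Total energy E = KE + m₀c² = 1.650 × 10⁴ + 3727 = 20227 MeV.
(pc)² = E² − (m₀c²)² = (20227)² − (3727)² = 3.952 × 10⁸ MeV², so pc = 1.988 × 10⁴ MeV.
λ = hc/(pc) = 1240 MeV·fm / 1.988 × 10⁴ MeV = 0.0624 fm.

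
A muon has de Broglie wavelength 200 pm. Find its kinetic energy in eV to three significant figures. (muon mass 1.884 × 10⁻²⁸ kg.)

KE = 0.182 eV

p = h/λ = 6.626 × 10⁻³⁴ / 2.000 × 10⁻¹⁰ = 3.313 × 10⁻²⁴ kg·m/s.
KE = p²/(2m) = (3.313 × 10⁻²⁴)² / (2 × 1.884 × 10⁻²⁸) = 2.913 × 10⁻²⁰ J = 0.182 eV.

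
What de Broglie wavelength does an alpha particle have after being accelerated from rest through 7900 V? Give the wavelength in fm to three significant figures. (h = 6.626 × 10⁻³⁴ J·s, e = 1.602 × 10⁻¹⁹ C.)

KE = 2eV = 2 × 1.602 × 10⁻¹⁹ × 7900 = 2.531 × 10⁻¹⁵ J.
p = √(2mKE) = √(2 × 6.645 × 10⁻²⁷ × 2.531 × 10⁻¹⁵) = 5.800 × 10⁻²¹ kg·m/s.
λ = h/p = 6.626 × 10⁻³⁴ / 5.800 × 10⁻²¹ = 1.14 × 10⁻¹³ m = 114 fm.

λ = 114 fm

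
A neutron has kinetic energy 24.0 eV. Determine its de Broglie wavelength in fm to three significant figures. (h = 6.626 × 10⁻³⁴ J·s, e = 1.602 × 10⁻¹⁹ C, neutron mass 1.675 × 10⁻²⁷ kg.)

KE = 24.0 eV = 3.845 × 10⁻¹⁸ J.
p = √(2mKE) = √(2 × 1.675 × 10⁻²⁷ × 3.845 × 10⁻¹⁸) = 1.135 × 10⁻²² kg·m/s.
λ = h/p = 6.626 × 10⁻³⁴ / 1.135 × 10⁻²² = 5.84 × 10⁻¹² m = 5840 fm.

λ = 5840 fm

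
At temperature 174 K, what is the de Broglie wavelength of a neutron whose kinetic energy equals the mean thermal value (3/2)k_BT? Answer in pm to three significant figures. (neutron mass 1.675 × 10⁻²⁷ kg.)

KE = (3/2)k_BT = 1.5 × 1.381 × 10⁻²³ × 174 = 3.604 × 10⁻²¹ J.
p = √(2mKE) = √(2 × 1.675 × 10⁻²⁷ × 3.604 × 10⁻²¹) = 3.475 × 10⁻²⁴ kg·m/s.
λ = h/p = 1.91 × 10⁻¹⁰ m = 191 pm.

λ = 191 pm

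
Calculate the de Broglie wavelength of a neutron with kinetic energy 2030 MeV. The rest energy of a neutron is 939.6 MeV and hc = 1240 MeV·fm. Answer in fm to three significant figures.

λ = 0.440 fm

Total energy E = KE + m₀c² = 2030 + 939.6 = 2969.6 MeV.
(pc)² = E² − (m₀c²)² = (2969.6)² − (939.6)² = 7.936 × 10⁶ MeV², so pc = 2817 MeV.
λ = hc/(pc) = 1240 MeV·fm / 2817 MeV = 0.440 fm.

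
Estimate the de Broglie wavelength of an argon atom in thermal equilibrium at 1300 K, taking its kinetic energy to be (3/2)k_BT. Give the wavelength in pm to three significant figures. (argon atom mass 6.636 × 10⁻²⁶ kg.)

λ = 11.1 pm

KE = (3/2)k_BT = 1.5 × 1.381 × 10⁻²³ × 1300 = 2.693 × 10⁻²⁰ J.
p = √(2mKE) = √(2 × 6.636 × 10⁻²⁶ × 2.693 × 10⁻²⁰) = 5.978 × 10⁻²³ kg·m/s.
λ = h/p = 1.11 × 10⁻¹¹ m = 11.1 pm.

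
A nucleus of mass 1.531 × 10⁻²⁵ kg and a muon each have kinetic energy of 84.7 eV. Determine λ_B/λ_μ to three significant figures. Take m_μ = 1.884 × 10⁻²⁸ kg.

At fixed KE, p = √(2mKE) so λ = h/p ∝ 1/√m.
λ_B/λ_μ = √(m_μ/m_B) = √(1.884 × 10⁻²⁸/1.531 × 10⁻²⁵) = √(1.231 × 10⁻³) = 0.0351.

λ_B/λ_μ = 0.0351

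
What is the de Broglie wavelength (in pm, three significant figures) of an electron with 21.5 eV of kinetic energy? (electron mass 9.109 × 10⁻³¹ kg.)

λ = 265 pm

KE = 21.5 eV = 3.444 × 10⁻¹⁸ J.
p = √(2mKE) = √(2 × 9.109 × 10⁻³¹ × 3.444 × 10⁻¹⁸) = 2.505 × 10⁻²⁴ kg·m/s.
λ = h/p = 6.626 × 10⁻³⁴ / 2.505 × 10⁻²⁴ = 2.65 × 10⁻¹⁰ m = 265 pm.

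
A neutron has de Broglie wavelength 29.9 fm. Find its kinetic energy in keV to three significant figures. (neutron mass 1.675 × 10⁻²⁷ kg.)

p = h/λ = 6.626 × 10⁻³⁴ / 2.990 × 10⁻¹⁴ = 2.216 × 10⁻²⁰ kg·m/s.
KE = p²/(2m) = (2.216 × 10⁻²⁰)² / (2 × 1.675 × 10⁻²⁷) = 1.466 × 10⁻¹³ J = 915 keV.

KE = 915 keV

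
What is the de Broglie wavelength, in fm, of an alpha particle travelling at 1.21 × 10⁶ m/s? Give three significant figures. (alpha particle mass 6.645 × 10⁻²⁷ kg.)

λ = 82.4 fm

p = mv = 6.645 × 10⁻²⁷ × 1.21 × 10⁶ = 8.040 × 10⁻²¹ kg·m/s.
λ = h/p = 6.626 × 10⁻³⁴ / 8.040 × 10⁻²¹ = 8.24 × 10⁻¹⁴ m = 82.4 fm.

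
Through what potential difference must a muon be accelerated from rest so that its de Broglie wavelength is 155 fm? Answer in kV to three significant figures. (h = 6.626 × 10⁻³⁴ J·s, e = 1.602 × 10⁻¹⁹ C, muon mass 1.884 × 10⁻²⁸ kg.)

V = 303 kV

p = h/λ = 6.626 × 10⁻³⁴ / 1.550 × 10⁻¹³ = 4.275 × 10⁻²¹ kg·m/s.
KE = p²/(2m) = 4.850 × 10⁻¹⁴ J.
V = KE/e = 4.850 × 10⁻¹⁴ / (1.602 × 10⁻¹⁹) = 303 kV.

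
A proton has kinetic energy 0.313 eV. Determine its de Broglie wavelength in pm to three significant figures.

λ = 51.2 pm

KE = 0.313 eV = 5.014 × 10⁻²⁰ J.
p = √(2mKE) = √(2 × 1.673 × 10⁻²⁷ × 5.014 × 10⁻²⁰) = 1.295 × 10⁻²³ kg·m/s.
λ = h/p = 6.626 × 10⁻³⁴ / 1.295 × 10⁻²³ = 5.12 × 10⁻¹¹ m = 51.2 pm.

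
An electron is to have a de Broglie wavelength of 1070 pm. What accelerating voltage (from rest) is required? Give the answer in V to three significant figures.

V = 1.31 V

p = h/λ = 6.626 × 10⁻³⁴ / 1.070 × 10⁻⁹ = 6.193 × 10⁻²⁵ kg·m/s.
KE = p²/(2m) = 2.105 × 10⁻¹⁹ J.
V = KE/e = 2.105 × 10⁻¹⁹ / (1.602 × 10⁻¹⁹) = 1.31 V.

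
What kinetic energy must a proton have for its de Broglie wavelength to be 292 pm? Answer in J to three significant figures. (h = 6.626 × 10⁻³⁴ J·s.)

p = h/λ = 6.626 × 10⁻³⁴ / 2.920 × 10⁻¹⁰ = 2.269 × 10⁻²⁴ kg·m/s.
KE = p²/(2m) = (2.269 × 10⁻²⁴)² / (2 × 1.673 × 10⁻²⁷) = 1.539 × 10⁻²¹ J = 1.54 × 10⁻²¹ J.

KE = 1.54 × 10⁻²¹ J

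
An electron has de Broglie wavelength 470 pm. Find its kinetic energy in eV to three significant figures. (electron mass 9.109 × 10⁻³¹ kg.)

KE = 6.81 eV

p = h/λ = 6.626 × 10⁻³⁴ / 4.700 × 10⁻¹⁰ = 1.410 × 10⁻²⁴ kg·m/s.
KE = p²/(2m) = (1.410 × 10⁻²⁴)² / (2 × 9.109 × 10⁻³¹) = 1.091 × 10⁻¹⁸ J = 6.81 eV.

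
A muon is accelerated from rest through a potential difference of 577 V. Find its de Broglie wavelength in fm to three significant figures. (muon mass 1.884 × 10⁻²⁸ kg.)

λ = 3550 fm

KE = eV = 1.602 × 10⁻¹⁹ × 577.0 = 9.244 × 10⁻¹⁷ J.
p = √(2mKE) = √(2 × 1.884 × 10⁻²⁸ × 9.244 × 10⁻¹⁷) = 1.866 × 10⁻²² kg·m/s.
λ = h/p = 6.626 × 10⁻³⁴ / 1.866 × 10⁻²² = 3.55 × 10⁻¹² m = 3550 fm.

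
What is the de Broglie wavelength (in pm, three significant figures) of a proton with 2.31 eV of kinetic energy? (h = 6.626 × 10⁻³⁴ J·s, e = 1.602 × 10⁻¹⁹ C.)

λ = 18.8 pm

KE = 2.31 eV = 3.701 × 10⁻¹⁹ J.
p = √(2mKE) = √(2 × 1.673 × 10⁻²⁷ × 3.701 × 10⁻¹⁹) = 3.519 × 10⁻²³ kg·m/s.
λ = h/p = 6.626 × 10⁻³⁴ / 3.519 × 10⁻²³ = 1.88 × 10⁻¹¹ m = 18.8 pm.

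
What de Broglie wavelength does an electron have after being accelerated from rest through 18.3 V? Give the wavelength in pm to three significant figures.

KE = eV = 1.602 × 10⁻¹⁹ × 18.30 = 2.932 × 10⁻¹⁸ J.
p = √(2mKE) = √(2 × 9.109 × 10⁻³¹ × 2.932 × 10⁻¹⁸) = 2.311 × 10⁻²⁴ kg·m/s.
λ = h/p = 6.626 × 10⁻³⁴ / 2.311 × 10⁻²⁴ = 2.87 × 10⁻¹⁰ m = 287 pm.

λ = 287 pm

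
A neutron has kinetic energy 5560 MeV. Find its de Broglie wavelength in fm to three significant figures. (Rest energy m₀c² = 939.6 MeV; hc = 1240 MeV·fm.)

Total energy E = KE + m₀c² = 5560 + 939.6 = 6499.6 MeV.
(pc)² = E² − (m₀c²)² = (6499.6)² − (939.6)² = 4.136 × 10⁷ MeV², so pc = 6431 MeV.
λ = hc/(pc) = 1240 MeV·fm / 6431 MeV = 0.193 fm.

λ = 0.193 fm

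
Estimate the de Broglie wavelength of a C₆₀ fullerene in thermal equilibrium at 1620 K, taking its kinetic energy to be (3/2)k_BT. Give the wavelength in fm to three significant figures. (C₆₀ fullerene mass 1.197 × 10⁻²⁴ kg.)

λ = 2340 fm

KE = (3/2)k_BT = 1.5 × 1.381 × 10⁻²³ × 1620 = 3.356 × 10⁻²⁰ J.
p = √(2mKE) = √(2 × 1.197 × 10⁻²⁴ × 3.356 × 10⁻²⁰) = 2.834 × 10⁻²² kg·m/s.
λ = h/p = 2.34 × 10⁻¹² m = 2340 fm.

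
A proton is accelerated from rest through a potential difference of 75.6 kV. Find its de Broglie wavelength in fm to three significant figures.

λ = 104 fm

KE = eV = 1.602 × 10⁻¹⁹ × 7.560 × 10⁴ = 1.211 × 10⁻¹⁴ J.
p = √(2mKE) = √(2 × 1.673 × 10⁻²⁷ × 1.211 × 10⁻¹⁴) = 6.366 × 10⁻²¹ kg·m/s.
λ = h/p = 6.626 × 10⁻³⁴ / 6.366 × 10⁻²¹ = 1.04 × 10⁻¹³ m = 104 fm.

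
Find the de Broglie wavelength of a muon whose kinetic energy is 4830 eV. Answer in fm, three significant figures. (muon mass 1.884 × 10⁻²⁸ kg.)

KE = 4830 eV = 7.738 × 10⁻¹⁶ J.
p = √(2mKE) = √(2 × 1.884 × 10⁻²⁸ × 7.738 × 10⁻¹⁶) = 5.400 × 10⁻²² kg·m/s.
λ = h/p = 6.626 × 10⁻³⁴ / 5.400 × 10⁻²² = 1.23 × 10⁻¹² m = 1230 fm.

λ = 1230 fm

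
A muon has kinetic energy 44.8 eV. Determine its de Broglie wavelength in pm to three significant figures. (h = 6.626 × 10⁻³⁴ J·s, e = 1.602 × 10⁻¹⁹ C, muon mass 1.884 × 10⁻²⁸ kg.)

λ = 12.7 pm

KE = 44.8 eV = 7.177 × 10⁻¹⁸ J.
p = √(2mKE) = √(2 × 1.884 × 10⁻²⁸ × 7.177 × 10⁻¹⁸) = 5.200 × 10⁻²³ kg·m/s.
λ = h/p = 6.626 × 10⁻³⁴ / 5.200 × 10⁻²³ = 1.27 × 10⁻¹¹ m = 12.7 pm.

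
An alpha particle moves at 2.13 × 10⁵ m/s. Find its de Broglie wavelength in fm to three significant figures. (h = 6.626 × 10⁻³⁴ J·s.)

λ = 468 fm

p = mv = 6.645 × 10⁻²⁷ × 2.13 × 10⁵ = 1.415 × 10⁻²¹ kg·m/s.
λ = h/p = 6.626 × 10⁻³⁴ / 1.415 × 10⁻²¹ = 4.68 × 10⁻¹³ m = 468 fm.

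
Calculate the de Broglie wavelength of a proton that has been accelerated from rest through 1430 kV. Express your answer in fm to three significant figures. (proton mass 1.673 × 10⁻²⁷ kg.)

λ = 23.9 fm

KE = eV = 1.602 × 10⁻¹⁹ × 1.430 × 10⁶ = 2.291 × 10⁻¹³ J.
p = √(2mKE) = √(2 × 1.673 × 10⁻²⁷ × 2.291 × 10⁻¹³) = 2.769 × 10⁻²⁰ kg·m/s.
λ = h/p = 6.626 × 10⁻³⁴ / 2.769 × 10⁻²⁰ = 2.39 × 10⁻¹⁴ m = 23.9 fm.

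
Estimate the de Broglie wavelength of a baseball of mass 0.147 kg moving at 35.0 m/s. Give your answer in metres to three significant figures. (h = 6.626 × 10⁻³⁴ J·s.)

p = mv = 0.147 × 35.0 = 5.145 kg·m/s.
λ = h/p = 6.626 × 10⁻³⁴ / 5.145 = 1.29 × 10⁻³⁴ m.

λ = 1.29 × 10⁻³⁴ m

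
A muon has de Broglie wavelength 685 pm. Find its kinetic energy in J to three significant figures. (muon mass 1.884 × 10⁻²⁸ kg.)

p = h/λ = 6.626 × 10⁻³⁴ / 6.850 × 10⁻¹⁰ = 9.673 × 10⁻²⁵ kg·m/s.
KE = p²/(2m) = (9.673 × 10⁻²⁵)² / (2 × 1.884 × 10⁻²⁸) = 2.483 × 10⁻²¹ J = 2.48 × 10⁻²¹ J.

KE = 2.48 × 10⁻²¹ J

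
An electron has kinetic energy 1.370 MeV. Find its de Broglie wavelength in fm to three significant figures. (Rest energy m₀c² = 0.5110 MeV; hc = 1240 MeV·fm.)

Total energy E = KE + m₀c² = 1.370 + 0.5110 = 1.8810 MeV.
(pc)² = E² − (m₀c²)² = (1.8810)² − (0.5110)² = 3.277 MeV², so pc = 1.810 MeV.
λ = hc/(pc) = 1240 MeV·fm / 1.810 MeV = 685 fm.

λ = 685 fm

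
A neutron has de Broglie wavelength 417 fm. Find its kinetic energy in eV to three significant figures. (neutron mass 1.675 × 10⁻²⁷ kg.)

p = h/λ = 6.626 × 10⁻³⁴ / 4.170 × 10⁻¹³ = 1.589 × 10⁻²¹ kg·m/s.
KE = p²/(2m) = (1.589 × 10⁻²¹)² / (2 × 1.675 × 10⁻²⁷) = 7.537 × 10⁻¹⁶ J = 4700 eV.

KE = 4700 eV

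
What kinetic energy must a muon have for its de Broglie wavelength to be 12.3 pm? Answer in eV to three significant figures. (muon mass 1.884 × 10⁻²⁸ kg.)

KE = 48.1 eV

p = h/λ = 6.626 × 10⁻³⁴ / 1.230 × 10⁻¹¹ = 5.387 × 10⁻²³ kg·m/s.
KE = p²/(2m) = (5.387 × 10⁻²³)² / (2 × 1.884 × 10⁻²⁸) = 7.702 × 10⁻¹⁸ J = 48.1 eV.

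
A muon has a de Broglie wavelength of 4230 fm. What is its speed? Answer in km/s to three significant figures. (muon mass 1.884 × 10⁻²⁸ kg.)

p = h/λ = 6.626 × 10⁻³⁴ / 4.230 × 10⁻¹² = 1.566 × 10⁻²² kg·m/s.
v = p/m = 1.566 × 10⁻²² / 1.884 × 10⁻²⁸ = 8.31 × 10⁵ m/s = 831 km/s.

v = 831 km/s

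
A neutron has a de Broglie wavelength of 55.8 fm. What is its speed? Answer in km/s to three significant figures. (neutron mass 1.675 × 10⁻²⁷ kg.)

v = 7090 km/s

p = h/λ = 6.626 × 10⁻³⁴ / 5.580 × 10⁻¹⁴ = 1.187 × 10⁻²⁰ kg·m/s.
v = p/m = 1.187 × 10⁻²⁰ / 1.675 × 10⁻²⁷ = 7.09 × 10⁶ m/s = 7090 km/s.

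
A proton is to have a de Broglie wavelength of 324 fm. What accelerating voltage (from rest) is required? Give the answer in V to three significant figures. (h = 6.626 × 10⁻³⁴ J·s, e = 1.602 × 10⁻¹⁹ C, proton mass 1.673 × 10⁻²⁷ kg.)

V = 7800 V

p = h/λ = 6.626 × 10⁻³⁴ / 3.240 × 10⁻¹³ = 2.045 × 10⁻²¹ kg·m/s.
KE = p²/(2m) = 1.250 × 10⁻¹⁵ J.
V = KE/e = 1.250 × 10⁻¹⁵ / (1.602 × 10⁻¹⁹) = 7800 V.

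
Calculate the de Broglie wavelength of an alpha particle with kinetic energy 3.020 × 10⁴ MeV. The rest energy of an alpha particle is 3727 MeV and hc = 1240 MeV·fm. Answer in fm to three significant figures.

Total energy E = KE + m₀c² = 3.020 × 10⁴ + 3727 = 33927 MeV.
(pc)² = E² − (m₀c²)² = (33927)² − (3727)² = 1.137 × 10⁹ MeV², so pc = 3.372 × 10⁴ MeV.
λ = hc/(pc) = 1240 MeV·fm / 3.372 × 10⁴ MeV = 0.0368 fm.

λ = 0.0368 fm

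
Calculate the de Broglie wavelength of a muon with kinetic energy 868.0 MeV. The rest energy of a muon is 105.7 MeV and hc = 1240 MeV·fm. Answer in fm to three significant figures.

Total energy E = KE + m₀c² = 868.0 + 105.7 = 973.7 MeV.
(pc)² = E² − (m₀c²)² = (973.7)² − (105.7)² = 9.369 × 10⁵ MeV², so pc = 967.9 MeV.
λ = hc/(pc) = 1240 MeV·fm / 967.9 MeV = 1.28 fm.

λ = 1.28 fm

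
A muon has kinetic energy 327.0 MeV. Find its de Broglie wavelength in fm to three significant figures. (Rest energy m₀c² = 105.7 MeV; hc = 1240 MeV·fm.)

λ = 2.96 fm

Total energy E = KE + m₀c² = 327.0 + 105.7 = 432.7 MeV.
(pc)² = E² − (m₀c²)² = (432.7)² − (105.7)² = 1.761 × 10⁵ MeV², so pc = 419.6 MeV.
λ = hc/(pc) = 1240 MeV·fm / 419.6 MeV = 2.96 fm.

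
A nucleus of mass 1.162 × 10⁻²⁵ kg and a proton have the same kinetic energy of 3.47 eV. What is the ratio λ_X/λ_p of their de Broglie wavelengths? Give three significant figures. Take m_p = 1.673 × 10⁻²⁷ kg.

λ_X/λ_p = 0.120

At fixed KE, p = √(2mKE) so λ = h/p ∝ 1/√m.
λ_X/λ_p = √(m_p/m_X) = √(1.673 × 10⁻²⁷/1.162 × 10⁻²⁵) = √(0.01440) = 0.120.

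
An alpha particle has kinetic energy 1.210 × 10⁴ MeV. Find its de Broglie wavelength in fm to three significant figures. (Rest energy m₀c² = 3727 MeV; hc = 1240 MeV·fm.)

λ = 0.0806 fm

Total energy E = KE + m₀c² = 1.210 × 10⁴ + 3727 = 15827 MeV.
(pc)² = E² − (m₀c²)² = (15827)² − (3727)² = 2.366 × 10⁸ MeV², so pc = 1.538 × 10⁴ MeV.
λ = hc/(pc) = 1240 MeV·fm / 1.538 × 10⁴ MeV = 0.0806 fm.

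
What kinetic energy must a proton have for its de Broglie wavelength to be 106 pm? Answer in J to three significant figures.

p = h/λ = 6.626 × 10⁻³⁴ / 1.060 × 10⁻¹⁰ = 6.251 × 10⁻²⁴ kg·m/s.
KE = p²/(2m) = (6.251 × 10⁻²⁴)² / (2 × 1.673 × 10⁻²⁷) = 1.168 × 10⁻²⁰ J = 1.17 × 10⁻²⁰ J.

KE = 1.17 × 10⁻²⁰ J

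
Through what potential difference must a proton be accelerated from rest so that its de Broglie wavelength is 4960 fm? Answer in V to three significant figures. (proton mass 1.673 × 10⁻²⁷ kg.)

p = h/λ = 6.626 × 10⁻³⁴ / 4.960 × 10⁻¹² = 1.336 × 10⁻²² kg·m/s.
KE = p²/(2m) = 5.334 × 10⁻¹⁸ J.
V = KE/e = 5.334 × 10⁻¹⁸ / (1.602 × 10⁻¹⁹) = 33.3 V.

V = 33.3 V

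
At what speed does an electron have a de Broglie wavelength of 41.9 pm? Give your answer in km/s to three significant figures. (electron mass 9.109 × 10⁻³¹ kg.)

v = 1.74 × 10⁴ km/s

p = h/λ = 6.626 × 10⁻³⁴ / 4.190 × 10⁻¹¹ = 1.581 × 10⁻²³ kg·m/s.
v = p/m = 1.581 × 10⁻²³ / 9.109 × 10⁻³¹ = 1.74 × 10⁷ m/s = 1.74 × 10⁴ km/s.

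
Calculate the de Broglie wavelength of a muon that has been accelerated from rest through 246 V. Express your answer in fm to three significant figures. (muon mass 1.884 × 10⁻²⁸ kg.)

λ = 5440 fm

KE = eV = 1.602 × 10⁻¹⁹ × 246.0 = 3.941 × 10⁻¹⁷ J.
p = √(2mKE) = √(2 × 1.884 × 10⁻²⁸ × 3.941 × 10⁻¹⁷) = 1.219 × 10⁻²² kg·m/s.
λ = h/p = 6.626 × 10⁻³⁴ / 1.219 × 10⁻²² = 5.44 × 10⁻¹² m = 5440 fm.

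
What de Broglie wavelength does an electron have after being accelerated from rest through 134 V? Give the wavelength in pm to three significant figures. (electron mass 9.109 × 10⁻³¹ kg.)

λ = 106 pm

KE = eV = 1.602 × 10⁻¹⁹ × 134.0 = 2.147 × 10⁻¹⁷ J.
p = √(2mKE) = √(2 × 9.109 × 10⁻³¹ × 2.147 × 10⁻¹⁷) = 6.254 × 10⁻²⁴ kg·m/s.
λ = h/p = 6.626 × 10⁻³⁴ / 6.254 × 10⁻²⁴ = 1.06 × 10⁻¹⁰ m = 106 pm.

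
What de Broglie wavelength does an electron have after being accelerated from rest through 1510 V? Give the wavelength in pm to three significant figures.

λ = 31.6 pm

KE = eV = 1.602 × 10⁻¹⁹ × 1510 = 2.419 × 10⁻¹⁶ J.
p = √(2mKE) = √(2 × 9.109 × 10⁻³¹ × 2.419 × 10⁻¹⁶) = 2.099 × 10⁻²³ kg·m/s.
λ = h/p = 6.626 × 10⁻³⁴ / 2.099 × 10⁻²³ = 3.16 × 10⁻¹¹ m = 31.6 pm.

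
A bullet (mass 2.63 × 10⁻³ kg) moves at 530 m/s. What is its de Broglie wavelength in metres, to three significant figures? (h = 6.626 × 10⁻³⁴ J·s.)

p = mv = 2.63 × 10⁻³ × 530 = 1.394 kg·m/s.
λ = h/p = 6.626 × 10⁻³⁴ / 1.394 = 4.75 × 10⁻³⁴ m.

λ = 4.75 × 10⁻³⁴ m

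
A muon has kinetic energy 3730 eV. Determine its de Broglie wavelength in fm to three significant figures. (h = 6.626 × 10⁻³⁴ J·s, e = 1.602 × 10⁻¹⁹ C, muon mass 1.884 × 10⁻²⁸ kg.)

KE = 3730 eV = 5.975 × 10⁻¹⁶ J.
p = √(2mKE) = √(2 × 1.884 × 10⁻²⁸ × 5.975 × 10⁻¹⁶) = 4.745 × 10⁻²² kg·m/s.
λ = h/p = 6.626 × 10⁻³⁴ / 4.745 × 10⁻²² = 1.40 × 10⁻¹² m = 1400 fm.

λ = 1400 fm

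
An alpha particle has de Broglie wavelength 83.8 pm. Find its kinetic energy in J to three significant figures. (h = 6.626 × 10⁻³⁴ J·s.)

KE = 4.70 × 10⁻²¹ J

p = h/λ = 6.626 × 10⁻³⁴ / 8.380 × 10⁻¹¹ = 7.907 × 10⁻²⁴ kg·m/s.
KE = p²/(2m) = (7.907 × 10⁻²⁴)² / (2 × 6.645 × 10⁻²⁷) = 4.704 × 10⁻²¹ J = 4.70 × 10⁻²¹ J.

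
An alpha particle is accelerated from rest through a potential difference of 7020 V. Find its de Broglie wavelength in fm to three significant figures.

λ = 121 fm

KE = 2eV = 2 × 1.602 × 10⁻¹⁹ × 7020 = 2.249 × 10⁻¹⁵ J.
p = √(2mKE) = √(2 × 6.645 × 10⁻²⁷ × 2.249 × 10⁻¹⁵) = 5.467 × 10⁻²¹ kg·m/s.
λ = h/p = 6.626 × 10⁻³⁴ / 5.467 × 10⁻²¹ = 1.21 × 10⁻¹³ m = 121 fm.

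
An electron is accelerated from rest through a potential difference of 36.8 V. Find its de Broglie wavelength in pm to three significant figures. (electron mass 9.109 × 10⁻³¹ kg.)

λ = 202 pm

KE = eV = 1.602 × 10⁻¹⁹ × 36.80 = 5.895 × 10⁻¹⁸ J.
p = √(2mKE) = √(2 × 9.109 × 10⁻³¹ × 5.895 × 10⁻¹⁸) = 3.277 × 10⁻²⁴ kg·m/s.
λ = h/p = 6.626 × 10⁻³⁴ / 3.277 × 10⁻²⁴ = 2.02 × 10⁻¹⁰ m = 202 pm.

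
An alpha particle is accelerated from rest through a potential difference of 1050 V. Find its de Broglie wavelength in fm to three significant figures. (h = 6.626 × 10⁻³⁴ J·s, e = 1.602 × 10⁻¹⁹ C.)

λ = 313 fm

KE = 2eV = 2 × 1.602 × 10⁻¹⁹ × 1050 = 3.364 × 10⁻¹⁶ J.
p = √(2mKE) = √(2 × 6.645 × 10⁻²⁷ × 3.364 × 10⁻¹⁶) = 2.114 × 10⁻²¹ kg·m/s.
λ = h/p = 6.626 × 10⁻³⁴ / 2.114 × 10⁻²¹ = 3.13 × 10⁻¹³ m = 313 fm.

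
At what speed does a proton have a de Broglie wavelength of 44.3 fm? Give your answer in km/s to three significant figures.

v = 8940 km/s

p = h/λ = 6.626 × 10⁻³⁴ / 4.430 × 10⁻¹⁴ = 1.496 × 10⁻²⁰ kg·m/s.
v = p/m = 1.496 × 10⁻²⁰ / 1.673 × 10⁻²⁷ = 8.94 × 10⁶ m/s = 8940 km/s.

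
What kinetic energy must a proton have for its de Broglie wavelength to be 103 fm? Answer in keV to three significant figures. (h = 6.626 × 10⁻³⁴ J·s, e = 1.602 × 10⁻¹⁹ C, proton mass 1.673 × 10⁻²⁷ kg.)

KE = 77.2 keV

p = h/λ = 6.626 × 10⁻³⁴ / 1.030 × 10⁻¹³ = 6.433 × 10⁻²¹ kg·m/s.
KE = p²/(2m) = (6.433 × 10⁻²¹)² / (2 × 1.673 × 10⁻²⁷) = 1.237 × 10⁻¹⁴ J = 77.2 keV.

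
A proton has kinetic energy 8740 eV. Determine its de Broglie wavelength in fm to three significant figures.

KE = 8740 eV = 1.400 × 10⁻¹⁵ J.
p = √(2mKE) = √(2 × 1.673 × 10⁻²⁷ × 1.400 × 10⁻¹⁵) = 2.164 × 10⁻²¹ kg·m/s.
λ = h/p = 6.626 × 10⁻³⁴ / 2.164 × 10⁻²¹ = 3.06 × 10⁻¹³ m = 306 fm.

λ = 306 fm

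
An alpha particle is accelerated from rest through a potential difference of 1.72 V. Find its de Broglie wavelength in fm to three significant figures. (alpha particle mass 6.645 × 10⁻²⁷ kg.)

KE = 2eV = 2 × 1.602 × 10⁻¹⁹ × 1.720 = 5.511 × 10⁻¹⁹ J.
p = √(2mKE) = √(2 × 6.645 × 10⁻²⁷ × 5.511 × 10⁻¹⁹) = 8.558 × 10⁻²³ kg·m/s.
λ = h/p = 6.626 × 10⁻³⁴ / 8.558 × 10⁻²³ = 7.74 × 10⁻¹² m = 7740 fm.

λ = 7740 fm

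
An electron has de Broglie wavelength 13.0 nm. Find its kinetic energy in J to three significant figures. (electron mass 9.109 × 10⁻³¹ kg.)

KE = 1.43 × 10⁻²¹ J

p = h/λ = 6.626 × 10⁻³⁴ / 1.300 × 10⁻⁸ = 5.097 × 10⁻²⁶ kg·m/s.
KE = p²/(2m) = (5.097 × 10⁻²⁶)² / (2 × 9.109 × 10⁻³¹) = 1.426 × 10⁻²¹ J = 1.43 × 10⁻²¹ J.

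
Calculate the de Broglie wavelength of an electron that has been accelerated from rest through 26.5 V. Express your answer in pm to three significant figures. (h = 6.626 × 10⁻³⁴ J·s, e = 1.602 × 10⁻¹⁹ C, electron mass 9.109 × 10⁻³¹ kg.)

KE = eV = 1.602 × 10⁻¹⁹ × 26.50 = 4.245 × 10⁻¹⁸ J.
p = √(2mKE) = √(2 × 9.109 × 10⁻³¹ × 4.245 × 10⁻¹⁸) = 2.781 × 10⁻²⁴ kg·m/s.
λ = h/p = 6.626 × 10⁻³⁴ / 2.781 × 10⁻²⁴ = 2.38 × 10⁻¹⁰ m = 238 pm.

λ = 238 pm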